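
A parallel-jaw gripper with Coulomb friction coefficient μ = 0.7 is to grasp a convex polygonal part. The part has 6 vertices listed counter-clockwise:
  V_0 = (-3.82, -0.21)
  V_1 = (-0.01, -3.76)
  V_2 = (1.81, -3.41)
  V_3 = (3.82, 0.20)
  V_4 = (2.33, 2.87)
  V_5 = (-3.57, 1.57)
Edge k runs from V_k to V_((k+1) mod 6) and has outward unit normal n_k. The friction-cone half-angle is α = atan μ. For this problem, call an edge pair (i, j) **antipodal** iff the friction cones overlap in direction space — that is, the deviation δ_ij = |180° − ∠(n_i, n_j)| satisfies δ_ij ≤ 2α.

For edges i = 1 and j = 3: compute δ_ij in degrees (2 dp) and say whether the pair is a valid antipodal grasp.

α = atan 0.7 = 34.99°;  2α = 69.98°
edge 1: e_1 = (+1.82, +0.35);  n_1 = (+0.1888, -0.9820)
edge 3: e_3 = (-1.49, +2.67);  n_3 = (+0.8732, +0.4873)
∠(n_1, n_3) = 108.28°
δ = |180° − 108.28°| = 71.72°
71.72° > 2α = 69.98°  →  invalid

δ = 71.72°, invalid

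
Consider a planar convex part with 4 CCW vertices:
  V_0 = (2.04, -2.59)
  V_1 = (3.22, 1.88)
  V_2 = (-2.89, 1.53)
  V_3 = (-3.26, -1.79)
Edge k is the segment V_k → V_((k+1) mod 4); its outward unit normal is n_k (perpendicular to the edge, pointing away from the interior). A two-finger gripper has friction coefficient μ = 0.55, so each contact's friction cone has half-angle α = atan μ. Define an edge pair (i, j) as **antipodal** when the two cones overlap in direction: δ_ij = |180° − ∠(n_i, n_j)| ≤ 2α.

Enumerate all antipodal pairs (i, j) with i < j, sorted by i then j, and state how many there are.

count = 2; pairs: (0,2), (1,3)

α = atan 0.55 = 28.81°;  2α = 57.62°
n_0 = (+0.9669, -0.2552)
n_1 = (-0.0572, +0.9984)
n_2 = (-0.9938, +0.1108)
n_3 = (-0.1493, -0.9888)
  (0,1): δ = 71.93°  ·
  (0,2): δ = 8.43°  ✓
  (0,3): δ = 96.20°  ·
  (1,2): δ = 99.64°  ·
  (1,3): δ = 11.86°  ✓
  (2,3): δ = 92.22°  ·
antipodal pairs: 2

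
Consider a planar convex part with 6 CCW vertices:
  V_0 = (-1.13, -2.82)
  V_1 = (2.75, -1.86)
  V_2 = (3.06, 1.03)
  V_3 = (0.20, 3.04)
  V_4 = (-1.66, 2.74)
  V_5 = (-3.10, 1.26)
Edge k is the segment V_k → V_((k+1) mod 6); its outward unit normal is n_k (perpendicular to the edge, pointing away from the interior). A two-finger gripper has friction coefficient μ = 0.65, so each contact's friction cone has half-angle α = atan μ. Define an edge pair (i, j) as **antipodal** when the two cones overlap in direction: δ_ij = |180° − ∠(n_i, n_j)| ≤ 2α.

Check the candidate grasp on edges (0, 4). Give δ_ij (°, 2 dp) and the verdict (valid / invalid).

δ = 31.89°, valid

α = atan 0.65 = 33.02°;  2α = 66.05°
edge 0: e_0 = (+3.88, +0.96);  n_0 = (+0.2402, -0.9707)
edge 4: e_4 = (-1.44, -1.48);  n_4 = (-0.7167, +0.6974)
∠(n_0, n_4) = 148.11°
δ = |180° − 148.11°| = 31.89°
31.89° ≤ 2α = 66.05°  →  valid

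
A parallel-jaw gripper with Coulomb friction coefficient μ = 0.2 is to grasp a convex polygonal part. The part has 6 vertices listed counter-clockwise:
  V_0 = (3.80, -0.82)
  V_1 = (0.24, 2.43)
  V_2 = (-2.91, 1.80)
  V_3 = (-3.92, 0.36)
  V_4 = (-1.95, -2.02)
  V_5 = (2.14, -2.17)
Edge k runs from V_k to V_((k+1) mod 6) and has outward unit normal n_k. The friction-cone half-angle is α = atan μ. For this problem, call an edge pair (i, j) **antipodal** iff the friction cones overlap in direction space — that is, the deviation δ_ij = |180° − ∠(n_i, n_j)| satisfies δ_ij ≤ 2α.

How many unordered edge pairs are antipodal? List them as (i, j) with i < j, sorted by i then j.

count = 3; pairs: (0,3), (1,4), (2,5)

α = atan 0.2 = 11.31°;  2α = 22.62°
n_0 = (+0.6742, +0.7385)
n_1 = (-0.1961, +0.9806)
n_2 = (-0.8187, +0.5742)
n_3 = (-0.7703, -0.6376)
n_4 = (-0.0367, -0.9993)
n_5 = (+0.6309, -0.7758)
  (0,1): δ = 126.30°  ·
  (0,2): δ = 82.65°  ·
  (0,3): δ = 7.99°  ✓
  (0,4): δ = 40.29°  ·
  (0,5): δ = 81.51°  ·
  (1,2): δ = 136.36°  ·
  (1,3): δ = 61.69°  ·
  (1,4): δ = 13.41°  ✓
  (1,5): δ = 27.81°  ·
  (2,3): δ = 105.34°  ·
  (2,4): δ = 57.05°  ·
  (2,5): δ = 15.83°  ✓
  (3,4): δ = 131.72°  ·
  (3,5): δ = 90.50°  ·
  (4,5): δ = 138.78°  ·
antipodal pairs: 3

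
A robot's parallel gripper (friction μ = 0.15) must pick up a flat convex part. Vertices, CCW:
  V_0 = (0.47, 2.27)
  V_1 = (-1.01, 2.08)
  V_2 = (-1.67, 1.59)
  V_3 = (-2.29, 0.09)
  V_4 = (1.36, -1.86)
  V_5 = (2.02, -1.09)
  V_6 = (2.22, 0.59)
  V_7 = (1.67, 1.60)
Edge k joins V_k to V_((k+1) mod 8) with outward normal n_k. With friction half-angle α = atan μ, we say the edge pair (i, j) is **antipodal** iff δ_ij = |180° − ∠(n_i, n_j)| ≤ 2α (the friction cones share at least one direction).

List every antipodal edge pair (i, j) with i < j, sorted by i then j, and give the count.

count = 3; pairs: (1,4), (2,5), (3,7)

α = atan 0.15 = 8.53°;  2α = 17.06°
n_0 = (-0.1273, +0.9919)
n_1 = (-0.5961, +0.8029)
n_2 = (-0.9242, +0.3820)
n_3 = (-0.4712, -0.8820)
n_4 = (+0.7593, -0.6508)
n_5 = (+0.9930, -0.1182)
n_6 = (+0.8782, +0.4782)
n_7 = (+0.4875, +0.8731)
  (0,1): δ = 150.72°  ·
  (0,2): δ = 119.77°  ·
  (0,3): δ = 35.43°  ·
  (0,4): δ = 42.08°  ·
  (0,5): δ = 75.90°  ·
  (0,6): δ = 111.26°  ·
  (0,7): δ = 143.51°  ·
  (1,2): δ = 149.05°  ·
  (1,3): δ = 64.70°  ·
  (1,4): δ = 12.81°  ✓
  (1,5): δ = 46.62°  ·
  (1,6): δ = 81.98°  ·
  (1,7): δ = 114.23°  ·
  (2,3): δ = 95.66°  ·
  (2,4): δ = 18.14°  ·
  (2,5): δ = 15.67°  ✓
  (2,6): δ = 51.03°  ·
  (2,7): δ = 83.28°  ·
  (3,4): δ = 102.49°  ·
  (3,5): δ = 68.68°  ·
  (3,6): δ = 33.32°  ·
  (3,7): δ = 1.06°  ✓
  (4,5): δ = 146.19°  ·
  (4,6): δ = 110.83°  ·
  (4,7): δ = 78.57°  ·
  (5,6): δ = 144.64°  ·
  (5,7): δ = 112.39°  ·
  (6,7): δ = 147.75°  ·
antipodal pairs: 3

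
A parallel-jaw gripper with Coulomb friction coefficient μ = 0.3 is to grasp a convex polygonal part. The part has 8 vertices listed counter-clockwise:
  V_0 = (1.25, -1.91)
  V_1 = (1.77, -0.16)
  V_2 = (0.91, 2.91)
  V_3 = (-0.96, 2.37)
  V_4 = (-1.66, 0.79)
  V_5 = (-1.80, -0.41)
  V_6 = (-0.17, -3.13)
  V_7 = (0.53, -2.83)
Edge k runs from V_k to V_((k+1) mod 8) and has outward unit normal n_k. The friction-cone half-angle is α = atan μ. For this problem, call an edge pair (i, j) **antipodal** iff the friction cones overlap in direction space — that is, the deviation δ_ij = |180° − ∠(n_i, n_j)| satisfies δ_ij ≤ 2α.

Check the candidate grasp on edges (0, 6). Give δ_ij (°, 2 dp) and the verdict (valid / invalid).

δ = 129.75°, invalid

α = atan 0.3 = 16.70°;  2α = 33.40°
edge 0: e_0 = (+0.52, +1.75);  n_0 = (+0.9586, -0.2848)
edge 6: e_6 = (+0.70, +0.30);  n_6 = (+0.3939, -0.9191)
∠(n_0, n_6) = 50.25°
δ = |180° − 50.25°| = 129.75°
129.75° > 2α = 33.40°  →  invalid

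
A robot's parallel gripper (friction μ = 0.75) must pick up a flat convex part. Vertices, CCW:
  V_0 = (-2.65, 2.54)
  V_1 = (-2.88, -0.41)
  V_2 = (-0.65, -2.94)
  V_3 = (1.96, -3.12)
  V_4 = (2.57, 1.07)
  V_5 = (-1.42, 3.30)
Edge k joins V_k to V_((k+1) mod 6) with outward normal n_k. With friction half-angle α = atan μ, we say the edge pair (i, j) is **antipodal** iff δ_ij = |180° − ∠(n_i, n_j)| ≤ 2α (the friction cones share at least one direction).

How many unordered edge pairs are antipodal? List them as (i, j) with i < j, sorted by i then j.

count = 7; pairs: (0,3), (0,4), (1,3), (1,4), (2,4), (2,5), (3,5)

α = atan 0.75 = 36.87°;  2α = 73.74°
n_0 = (-0.9970, +0.0777)
n_1 = (-0.7502, -0.6612)
n_2 = (-0.0688, -0.9976)
n_3 = (+0.9896, -0.1441)
n_4 = (+0.4879, +0.8729)
n_5 = (-0.5256, +0.8507)
  (0,1): δ = 134.15°  ·
  (0,2): δ = 89.49°  ·
  (0,3): δ = 3.83°  ✓
  (0,4): δ = 65.26°  ✓
  (0,5): δ = 126.17°  ·
  (1,2): δ = 135.34°  ·
  (1,3): δ = 49.68°  ✓
  (1,4): δ = 19.41°  ✓
  (1,5): δ = 80.32°  ·
  (2,3): δ = 94.34°  ·
  (2,4): δ = 25.26°  ✓
  (2,5): δ = 35.66°  ✓
  (3,4): δ = 110.92°  ·
  (3,5): δ = 50.01°  ✓
  (4,5): δ = 119.09°  ·
antipodal pairs: 7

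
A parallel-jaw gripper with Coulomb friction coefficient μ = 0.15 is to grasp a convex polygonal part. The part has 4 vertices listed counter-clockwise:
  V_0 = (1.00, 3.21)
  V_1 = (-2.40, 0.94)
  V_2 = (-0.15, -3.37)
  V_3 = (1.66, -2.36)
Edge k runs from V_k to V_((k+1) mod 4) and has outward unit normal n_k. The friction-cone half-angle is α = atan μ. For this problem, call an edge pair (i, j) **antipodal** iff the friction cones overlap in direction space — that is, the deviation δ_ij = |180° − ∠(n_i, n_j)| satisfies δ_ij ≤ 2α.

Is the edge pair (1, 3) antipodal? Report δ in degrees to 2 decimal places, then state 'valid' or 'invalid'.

α = atan 0.15 = 8.53°;  2α = 17.06°
edge 1: e_1 = (+2.25, -4.31);  n_1 = (-0.8865, -0.4628)
edge 3: e_3 = (-0.66, +5.57);  n_3 = (+0.9931, +0.1177)
∠(n_1, n_3) = 159.19°
δ = |180° − 159.19°| = 20.81°
20.81° > 2α = 17.06°  →  invalid

δ = 20.81°, invalid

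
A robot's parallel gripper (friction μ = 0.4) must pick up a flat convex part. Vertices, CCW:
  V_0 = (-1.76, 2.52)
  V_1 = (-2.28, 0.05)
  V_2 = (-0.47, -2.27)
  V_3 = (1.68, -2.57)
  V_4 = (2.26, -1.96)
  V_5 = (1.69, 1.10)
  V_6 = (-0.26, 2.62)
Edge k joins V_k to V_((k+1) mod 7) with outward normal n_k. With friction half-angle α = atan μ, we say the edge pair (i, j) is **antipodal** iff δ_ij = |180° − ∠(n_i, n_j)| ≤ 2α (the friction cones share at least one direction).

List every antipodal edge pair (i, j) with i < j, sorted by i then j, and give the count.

α = atan 0.4 = 21.80°;  2α = 43.60°
n_0 = (-0.9785, +0.2060)
n_1 = (-0.7884, -0.6151)
n_2 = (-0.1382, -0.9904)
n_3 = (+0.7247, -0.6891)
n_4 = (+0.9831, +0.1831)
n_5 = (+0.6148, +0.7887)
n_6 = (-0.0665, +0.9978)
  (0,1): δ = 130.15°  ·
  (0,2): δ = 86.05°  ·
  (0,3): δ = 31.67°  ✓
  (0,4): δ = 22.44°  ✓
  (0,5): δ = 63.95°  ·
  (0,6): δ = 105.70°  ·
  (1,2): δ = 135.90°  ·
  (1,3): δ = 81.52°  ·
  (1,4): δ = 27.41°  ✓
  (1,5): δ = 14.10°  ✓
  (1,6): δ = 55.85°  ·
  (2,3): δ = 125.61°  ·
  (2,4): δ = 71.50°  ·
  (2,5): δ = 29.99°  ✓
  (2,6): δ = 11.76°  ✓
  (3,4): δ = 125.89°  ·
  (3,5): δ = 84.38°  ·
  (3,6): δ = 42.63°  ✓
  (4,5): δ = 138.49°  ·
  (4,6): δ = 96.74°  ·
  (5,6): δ = 138.25°  ·
antipodal pairs: 7

count = 7; pairs: (0,3), (0,4), (1,4), (1,5), (2,5), (2,6), (3,6)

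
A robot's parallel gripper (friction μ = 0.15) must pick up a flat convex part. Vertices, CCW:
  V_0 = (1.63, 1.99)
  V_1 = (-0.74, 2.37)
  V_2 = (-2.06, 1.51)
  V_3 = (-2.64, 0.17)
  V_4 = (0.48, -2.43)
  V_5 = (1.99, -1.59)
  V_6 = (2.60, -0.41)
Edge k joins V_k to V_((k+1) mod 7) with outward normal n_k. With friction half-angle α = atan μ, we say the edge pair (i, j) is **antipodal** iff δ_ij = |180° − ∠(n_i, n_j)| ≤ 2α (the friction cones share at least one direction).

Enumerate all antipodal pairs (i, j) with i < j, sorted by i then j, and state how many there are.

count = 2; pairs: (1,4), (2,5)

α = atan 0.15 = 8.53°;  2α = 17.06°
n_0 = (+0.1583, +0.9874)
n_1 = (-0.5459, +0.8379)
n_2 = (-0.9177, +0.3972)
n_3 = (-0.6402, -0.7682)
n_4 = (+0.4861, -0.8739)
n_5 = (+0.8883, -0.4592)
n_6 = (+0.9271, +0.3747)
  (0,1): δ = 137.81°  ·
  (0,2): δ = 104.30°  ·
  (0,3): δ = 30.70°  ·
  (0,4): δ = 38.20°  ·
  (0,5): δ = 71.77°  ·
  (0,6): δ = 121.12°  ·
  (1,2): δ = 146.49°  ·
  (1,3): δ = 72.89°  ·
  (1,4): δ = 4.00°  ✓
  (1,5): δ = 29.58°  ·
  (1,6): δ = 78.92°  ·
  (2,3): δ = 106.40°  ·
  (2,4): δ = 37.51°  ·
  (2,5): δ = 3.93°  ✓
  (2,6): δ = 45.41°  ·
  (3,4): δ = 111.11°  ·
  (3,5): δ = 77.53°  ·
  (3,6): δ = 28.19°  ·
  (4,5): δ = 146.42°  ·
  (4,6): δ = 97.08°  ·
  (5,6): δ = 130.66°  ·
antipodal pairs: 2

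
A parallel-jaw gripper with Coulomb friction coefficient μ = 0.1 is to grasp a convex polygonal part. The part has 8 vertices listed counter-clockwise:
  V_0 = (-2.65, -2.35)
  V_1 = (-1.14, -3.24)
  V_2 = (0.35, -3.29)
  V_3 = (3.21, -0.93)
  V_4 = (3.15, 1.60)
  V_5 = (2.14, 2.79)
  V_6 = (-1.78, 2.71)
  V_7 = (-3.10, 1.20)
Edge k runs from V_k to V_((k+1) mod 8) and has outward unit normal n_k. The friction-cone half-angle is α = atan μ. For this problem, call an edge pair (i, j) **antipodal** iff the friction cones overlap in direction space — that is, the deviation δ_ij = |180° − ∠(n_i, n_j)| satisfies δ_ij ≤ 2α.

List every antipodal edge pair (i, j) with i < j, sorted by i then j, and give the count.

count = 3; pairs: (1,5), (2,6), (3,7)

α = atan 0.1 = 5.71°;  2α = 11.42°
n_0 = (-0.5078, -0.8615)
n_1 = (-0.0335, -0.9994)
n_2 = (+0.6365, -0.7713)
n_3 = (+0.9997, +0.0237)
n_4 = (+0.7624, +0.6471)
n_5 = (-0.0204, +0.9998)
n_6 = (-0.7529, +0.6582)
n_7 = (-0.9921, -0.1258)
  (0,1): δ = 151.41°  ·
  (0,2): δ = 109.96°  ·
  (0,3): δ = 58.13°  ·
  (0,4): δ = 19.16°  ·
  (0,5): δ = 31.68°  ·
  (0,6): δ = 79.36°  ·
  (0,7): δ = 127.74°  ·
  (1,2): δ = 138.55°  ·
  (1,3): δ = 86.72°  ·
  (1,4): δ = 47.76°  ·
  (1,5): δ = 3.09°  ✓
  (1,6): δ = 50.76°  ·
  (1,7): δ = 99.15°  ·
  (2,3): δ = 128.17°  ·
  (2,4): δ = 89.21°  ·
  (2,5): δ = 38.36°  ·
  (2,6): δ = 9.31°  ✓
  (2,7): δ = 57.70°  ·
  (3,4): δ = 141.04°  ·
  (3,5): δ = 90.19°  ·
  (3,6): δ = 42.52°  ·
  (3,7): δ = 5.87°  ✓
  (4,5): δ = 129.15°  ·
  (4,6): δ = 81.48°  ·
  (4,7): δ = 33.10°  ·
  (5,6): δ = 132.33°  ·
  (5,7): δ = 83.94°  ·
  (6,7): δ = 131.62°  ·
antipodal pairs: 3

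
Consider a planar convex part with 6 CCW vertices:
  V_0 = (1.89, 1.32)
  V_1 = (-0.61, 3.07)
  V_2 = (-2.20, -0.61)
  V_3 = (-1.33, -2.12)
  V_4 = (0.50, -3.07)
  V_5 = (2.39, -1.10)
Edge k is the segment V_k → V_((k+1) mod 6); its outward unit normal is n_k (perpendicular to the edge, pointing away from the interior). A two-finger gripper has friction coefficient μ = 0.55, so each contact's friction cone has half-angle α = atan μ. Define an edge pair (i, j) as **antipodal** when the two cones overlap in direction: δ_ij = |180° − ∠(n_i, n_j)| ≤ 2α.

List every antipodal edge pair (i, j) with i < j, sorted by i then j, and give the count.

α = atan 0.55 = 28.81°;  2α = 57.62°
n_0 = (+0.5735, +0.8192)
n_1 = (-0.9180, +0.3966)
n_2 = (-0.8665, -0.4992)
n_3 = (-0.4607, -0.8875)
n_4 = (+0.7216, -0.6923)
n_5 = (+0.9793, +0.2023)
  (0,1): δ = 78.38°  ·
  (0,2): δ = 25.06°  ✓
  (0,3): δ = 7.56°  ✓
  (0,4): δ = 81.18°  ·
  (0,5): δ = 136.67°  ·
  (1,2): δ = 126.68°  ·
  (1,3): δ = 94.07°  ·
  (1,4): δ = 20.45°  ✓
  (1,5): δ = 35.04°  ✓
  (2,3): δ = 147.38°  ·
  (2,4): δ = 73.76°  ·
  (2,5): δ = 18.28°  ✓
  (3,4): δ = 106.38°  ·
  (3,5): δ = 50.89°  ✓
  (4,5): δ = 124.51°  ·
antipodal pairs: 6

count = 6; pairs: (0,2), (0,3), (1,4), (1,5), (2,5), (3,5)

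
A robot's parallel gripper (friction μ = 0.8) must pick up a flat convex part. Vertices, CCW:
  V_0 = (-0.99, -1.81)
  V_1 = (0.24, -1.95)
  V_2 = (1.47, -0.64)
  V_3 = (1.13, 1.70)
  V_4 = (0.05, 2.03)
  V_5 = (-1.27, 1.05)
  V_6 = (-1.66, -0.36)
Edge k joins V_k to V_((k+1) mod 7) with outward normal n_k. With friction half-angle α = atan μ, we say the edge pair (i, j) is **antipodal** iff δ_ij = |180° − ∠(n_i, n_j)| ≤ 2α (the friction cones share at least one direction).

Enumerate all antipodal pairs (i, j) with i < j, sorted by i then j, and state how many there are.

α = atan 0.8 = 38.66°;  2α = 77.32°
n_0 = (-0.1131, -0.9936)
n_1 = (+0.7290, -0.6845)
n_2 = (+0.9896, +0.1438)
n_3 = (+0.2922, +0.9564)
n_4 = (-0.5961, +0.8029)
n_5 = (-0.9638, +0.2666)
n_6 = (-0.9078, -0.4195)
  (0,1): δ = 126.70°  ·
  (0,2): δ = 75.24°  ✓
  (0,3): δ = 10.50°  ✓
  (0,4): δ = 43.08°  ✓
  (0,5): δ = 81.03°  ·
  (0,6): δ = 121.29°  ·
  (1,2): δ = 128.54°  ·
  (1,3): δ = 63.79°  ✓
  (1,4): δ = 10.21°  ✓
  (1,5): δ = 27.73°  ✓
  (1,6): δ = 68.00°  ✓
  (2,3): δ = 115.26°  ·
  (2,4): δ = 61.68°  ✓
  (2,5): δ = 23.73°  ✓
  (2,6): δ = 16.53°  ✓
  (3,4): δ = 126.42°  ·
  (3,5): δ = 88.47°  ·
  (3,6): δ = 48.21°  ✓
  (4,5): δ = 142.05°  ·
  (4,6): δ = 101.79°  ·
  (5,6): δ = 139.74°  ·
antipodal pairs: 11

count = 11; pairs: (0,2), (0,3), (0,4), (1,3), (1,4), (1,5), (1,6), (2,4), (2,5), (2,6), (3,6)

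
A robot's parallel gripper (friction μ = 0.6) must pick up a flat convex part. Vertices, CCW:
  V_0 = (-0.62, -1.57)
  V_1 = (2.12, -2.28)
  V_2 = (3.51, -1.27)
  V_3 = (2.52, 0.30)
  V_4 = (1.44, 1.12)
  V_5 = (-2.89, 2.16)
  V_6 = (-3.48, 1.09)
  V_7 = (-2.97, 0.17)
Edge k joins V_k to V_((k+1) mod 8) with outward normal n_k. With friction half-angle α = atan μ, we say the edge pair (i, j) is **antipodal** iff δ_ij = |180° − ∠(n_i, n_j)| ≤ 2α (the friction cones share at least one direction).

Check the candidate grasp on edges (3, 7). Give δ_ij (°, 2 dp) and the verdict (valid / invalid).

α = atan 0.6 = 30.96°;  2α = 61.93°
edge 3: e_3 = (-1.08, +0.82);  n_3 = (+0.6047, +0.7964)
edge 7: e_7 = (+2.35, -1.74);  n_7 = (-0.5951, -0.8037)
∠(n_3, n_7) = 179.31°
δ = |180° − 179.31°| = 0.69°
0.69° ≤ 2α = 61.93°  →  valid

δ = 0.69°, valid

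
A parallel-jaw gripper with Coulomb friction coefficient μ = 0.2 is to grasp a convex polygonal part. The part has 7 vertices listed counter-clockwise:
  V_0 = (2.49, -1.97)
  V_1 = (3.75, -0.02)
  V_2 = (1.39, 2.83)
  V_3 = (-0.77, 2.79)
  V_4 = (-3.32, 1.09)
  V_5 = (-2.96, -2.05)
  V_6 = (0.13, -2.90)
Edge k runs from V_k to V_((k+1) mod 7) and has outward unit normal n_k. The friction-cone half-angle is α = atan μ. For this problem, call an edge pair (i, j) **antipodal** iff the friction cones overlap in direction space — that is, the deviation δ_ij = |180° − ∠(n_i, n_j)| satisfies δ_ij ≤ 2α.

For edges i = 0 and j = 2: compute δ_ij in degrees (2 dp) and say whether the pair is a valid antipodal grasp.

δ = 56.07°, invalid

α = atan 0.2 = 11.31°;  2α = 22.62°
edge 0: e_0 = (+1.26, +1.95);  n_0 = (+0.8399, -0.5427)
edge 2: e_2 = (-2.16, -0.04);  n_2 = (-0.0185, +0.9998)
∠(n_0, n_2) = 123.93°
δ = |180° − 123.93°| = 56.07°
56.07° > 2α = 22.62°  →  invalid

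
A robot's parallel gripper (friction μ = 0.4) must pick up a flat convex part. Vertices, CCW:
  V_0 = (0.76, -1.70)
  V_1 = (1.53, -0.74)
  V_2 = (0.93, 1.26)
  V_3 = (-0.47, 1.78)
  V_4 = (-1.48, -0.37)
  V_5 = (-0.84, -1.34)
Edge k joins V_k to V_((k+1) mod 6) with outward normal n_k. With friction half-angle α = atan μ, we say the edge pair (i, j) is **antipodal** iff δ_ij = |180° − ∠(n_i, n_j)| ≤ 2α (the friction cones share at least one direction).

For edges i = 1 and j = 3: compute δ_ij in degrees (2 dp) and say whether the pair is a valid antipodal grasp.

α = atan 0.4 = 21.80°;  2α = 43.60°
edge 1: e_1 = (-0.60, +2.00);  n_1 = (+0.9578, +0.2873)
edge 3: e_3 = (-1.01, -2.15);  n_3 = (-0.9051, +0.4252)
∠(n_1, n_3) = 138.14°
δ = |180° − 138.14°| = 41.86°
41.86° ≤ 2α = 43.60°  →  valid

δ = 41.86°, valid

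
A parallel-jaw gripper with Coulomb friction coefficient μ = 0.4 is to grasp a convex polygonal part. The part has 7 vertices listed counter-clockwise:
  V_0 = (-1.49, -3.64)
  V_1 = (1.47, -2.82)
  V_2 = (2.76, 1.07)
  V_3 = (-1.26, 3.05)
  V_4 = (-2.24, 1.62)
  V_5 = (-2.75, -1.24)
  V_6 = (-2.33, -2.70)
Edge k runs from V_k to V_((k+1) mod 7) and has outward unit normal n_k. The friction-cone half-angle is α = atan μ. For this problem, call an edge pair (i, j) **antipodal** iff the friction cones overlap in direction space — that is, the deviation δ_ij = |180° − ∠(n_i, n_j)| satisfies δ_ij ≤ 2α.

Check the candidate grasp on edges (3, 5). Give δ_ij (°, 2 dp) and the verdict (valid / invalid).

α = atan 0.4 = 21.80°;  2α = 43.60°
edge 3: e_3 = (-0.98, -1.43);  n_3 = (-0.8249, +0.5653)
edge 5: e_5 = (+0.42, -1.46);  n_5 = (-0.9610, -0.2765)
∠(n_3, n_5) = 50.47°
δ = |180° − 50.47°| = 129.53°
129.53° > 2α = 43.60°  →  invalid

δ = 129.53°, invalid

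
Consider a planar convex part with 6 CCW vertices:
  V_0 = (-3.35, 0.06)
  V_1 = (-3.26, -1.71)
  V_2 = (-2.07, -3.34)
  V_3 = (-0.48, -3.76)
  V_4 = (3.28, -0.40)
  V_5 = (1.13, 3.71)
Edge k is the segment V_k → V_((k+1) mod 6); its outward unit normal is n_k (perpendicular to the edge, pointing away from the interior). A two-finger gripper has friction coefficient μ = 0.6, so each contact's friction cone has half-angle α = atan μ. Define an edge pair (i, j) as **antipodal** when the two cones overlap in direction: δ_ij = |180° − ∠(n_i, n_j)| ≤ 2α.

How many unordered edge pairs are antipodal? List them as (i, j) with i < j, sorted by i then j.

count = 6; pairs: (0,3), (0,4), (1,4), (2,4), (2,5), (3,5)

α = atan 0.6 = 30.96°;  2α = 61.93°
n_0 = (-0.9987, -0.0508)
n_1 = (-0.8077, -0.5896)
n_2 = (-0.2554, -0.9668)
n_3 = (+0.6663, -0.7457)
n_4 = (+0.8861, +0.4635)
n_5 = (-0.6316, +0.7753)
  (0,1): δ = 146.78°  ·
  (0,2): δ = 107.71°  ·
  (0,3): δ = 51.13°  ✓
  (0,4): δ = 24.70°  ✓
  (0,5): δ = 126.26°  ·
  (1,2): δ = 140.93°  ·
  (1,3): δ = 84.35°  ·
  (1,4): δ = 8.52°  ✓
  (1,5): δ = 93.04°  ·
  (2,3): δ = 123.42°  ·
  (2,4): δ = 47.59°  ✓
  (2,5): δ = 53.97°  ✓
  (3,4): δ = 104.17°  ·
  (3,5): δ = 2.61°  ✓
  (4,5): δ = 78.44°  ·
antipodal pairs: 6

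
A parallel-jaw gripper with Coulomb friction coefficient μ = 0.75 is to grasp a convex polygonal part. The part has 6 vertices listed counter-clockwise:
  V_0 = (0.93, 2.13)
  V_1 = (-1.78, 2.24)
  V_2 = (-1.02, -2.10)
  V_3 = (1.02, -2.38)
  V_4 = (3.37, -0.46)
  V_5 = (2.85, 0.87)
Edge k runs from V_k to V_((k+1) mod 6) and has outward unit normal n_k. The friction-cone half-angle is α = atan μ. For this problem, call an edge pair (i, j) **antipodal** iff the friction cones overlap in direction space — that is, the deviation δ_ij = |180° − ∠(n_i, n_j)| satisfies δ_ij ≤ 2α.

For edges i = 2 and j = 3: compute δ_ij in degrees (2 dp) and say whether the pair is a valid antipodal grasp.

δ = 132.94°, invalid

α = atan 0.75 = 36.87°;  2α = 73.74°
edge 2: e_2 = (+2.04, -0.28);  n_2 = (-0.1360, -0.9907)
edge 3: e_3 = (+2.35, +1.92);  n_3 = (+0.6327, -0.7744)
∠(n_2, n_3) = 47.06°
δ = |180° − 47.06°| = 132.94°
132.94° > 2α = 73.74°  →  invalid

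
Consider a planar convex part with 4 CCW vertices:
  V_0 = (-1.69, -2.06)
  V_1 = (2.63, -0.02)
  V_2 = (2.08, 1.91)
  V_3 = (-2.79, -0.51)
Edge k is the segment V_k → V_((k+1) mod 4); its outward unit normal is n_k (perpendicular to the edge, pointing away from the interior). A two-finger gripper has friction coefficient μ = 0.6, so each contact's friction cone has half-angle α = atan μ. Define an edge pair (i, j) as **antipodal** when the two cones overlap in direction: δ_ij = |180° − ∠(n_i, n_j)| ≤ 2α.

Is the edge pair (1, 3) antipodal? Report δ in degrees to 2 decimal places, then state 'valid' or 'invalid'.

α = atan 0.6 = 30.96°;  2α = 61.93°
edge 1: e_1 = (-0.55, +1.93);  n_1 = (+0.9617, +0.2741)
edge 3: e_3 = (+1.10, -1.55);  n_3 = (-0.8155, -0.5787)
∠(n_1, n_3) = 160.54°
δ = |180° − 160.54°| = 19.46°
19.46° ≤ 2α = 61.93°  →  valid

δ = 19.46°, valid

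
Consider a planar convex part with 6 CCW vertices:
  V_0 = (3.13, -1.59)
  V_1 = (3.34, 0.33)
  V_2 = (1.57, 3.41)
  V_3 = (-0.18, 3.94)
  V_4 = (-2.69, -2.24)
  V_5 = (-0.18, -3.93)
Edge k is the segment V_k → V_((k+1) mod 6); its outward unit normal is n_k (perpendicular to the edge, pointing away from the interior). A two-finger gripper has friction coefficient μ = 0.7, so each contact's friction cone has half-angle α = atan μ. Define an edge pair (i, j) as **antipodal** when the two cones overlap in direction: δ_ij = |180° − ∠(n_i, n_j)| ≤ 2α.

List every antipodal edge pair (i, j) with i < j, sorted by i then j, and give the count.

α = atan 0.7 = 34.99°;  2α = 69.98°
n_0 = (+0.9941, -0.1087)
n_1 = (+0.8670, +0.4983)
n_2 = (+0.2899, +0.9571)
n_3 = (-0.9265, +0.3763)
n_4 = (-0.5585, -0.8295)
n_5 = (+0.5773, -0.8166)
  (0,1): δ = 143.87°  ·
  (0,2): δ = 100.61°  ·
  (0,3): δ = 15.86°  ✓
  (0,4): δ = 62.29°  ✓
  (0,5): δ = 131.50°  ·
  (1,2): δ = 136.73°  ·
  (1,3): δ = 51.99°  ✓
  (1,4): δ = 26.16°  ✓
  (1,5): δ = 95.37°  ·
  (2,3): δ = 95.26°  ·
  (2,4): δ = 17.10°  ✓
  (2,5): δ = 52.11°  ✓
  (3,4): δ = 101.85°  ·
  (3,5): δ = 32.64°  ✓
  (4,5): δ = 110.79°  ·
antipodal pairs: 7

count = 7; pairs: (0,3), (0,4), (1,3), (1,4), (2,4), (2,5), (3,5)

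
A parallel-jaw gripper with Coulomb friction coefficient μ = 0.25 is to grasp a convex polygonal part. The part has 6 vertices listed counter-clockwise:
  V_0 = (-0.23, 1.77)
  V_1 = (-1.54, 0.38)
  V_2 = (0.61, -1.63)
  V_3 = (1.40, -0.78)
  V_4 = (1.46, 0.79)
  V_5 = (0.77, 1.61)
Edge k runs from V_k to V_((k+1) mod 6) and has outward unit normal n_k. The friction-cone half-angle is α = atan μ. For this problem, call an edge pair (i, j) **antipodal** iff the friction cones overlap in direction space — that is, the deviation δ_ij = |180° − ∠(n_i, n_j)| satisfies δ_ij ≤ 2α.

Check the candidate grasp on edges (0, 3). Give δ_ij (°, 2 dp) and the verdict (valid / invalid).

α = atan 0.25 = 14.04°;  2α = 28.07°
edge 0: e_0 = (-1.31, -1.39);  n_0 = (-0.7277, +0.6859)
edge 3: e_3 = (+0.06, +1.57);  n_3 = (+0.9993, -0.0382)
∠(n_0, n_3) = 138.89°
δ = |180° − 138.89°| = 41.11°
41.11° > 2α = 28.07°  →  invalid

δ = 41.11°, invalid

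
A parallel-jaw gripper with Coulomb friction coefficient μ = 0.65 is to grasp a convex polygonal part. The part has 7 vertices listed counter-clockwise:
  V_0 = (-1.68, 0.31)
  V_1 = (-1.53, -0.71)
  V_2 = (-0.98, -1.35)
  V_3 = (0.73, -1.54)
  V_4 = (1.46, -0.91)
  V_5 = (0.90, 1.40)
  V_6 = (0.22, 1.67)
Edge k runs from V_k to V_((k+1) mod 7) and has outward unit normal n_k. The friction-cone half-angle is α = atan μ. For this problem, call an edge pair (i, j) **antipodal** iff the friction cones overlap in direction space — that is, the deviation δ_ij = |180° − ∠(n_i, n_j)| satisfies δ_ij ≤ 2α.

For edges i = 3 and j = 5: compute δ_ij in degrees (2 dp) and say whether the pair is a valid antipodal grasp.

α = atan 0.65 = 33.02°;  2α = 66.05°
edge 3: e_3 = (+0.73, +0.63);  n_3 = (+0.6533, -0.7571)
edge 5: e_5 = (-0.68, +0.27);  n_5 = (+0.3690, +0.9294)
∠(n_3, n_5) = 117.55°
δ = |180° − 117.55°| = 62.45°
62.45° ≤ 2α = 66.05°  →  valid

δ = 62.45°, valid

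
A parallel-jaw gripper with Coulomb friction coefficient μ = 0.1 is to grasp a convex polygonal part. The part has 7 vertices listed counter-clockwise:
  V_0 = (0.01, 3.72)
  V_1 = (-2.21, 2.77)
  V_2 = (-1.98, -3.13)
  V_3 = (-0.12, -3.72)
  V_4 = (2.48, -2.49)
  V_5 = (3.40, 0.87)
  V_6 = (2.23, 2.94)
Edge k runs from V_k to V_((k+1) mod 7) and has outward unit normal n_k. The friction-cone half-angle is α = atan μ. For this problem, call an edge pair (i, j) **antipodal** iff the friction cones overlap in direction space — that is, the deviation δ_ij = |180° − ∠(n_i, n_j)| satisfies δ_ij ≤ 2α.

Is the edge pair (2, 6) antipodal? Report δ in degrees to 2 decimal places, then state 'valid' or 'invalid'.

α = atan 0.1 = 5.71°;  2α = 11.42°
edge 2: e_2 = (+1.86, -0.59);  n_2 = (-0.3024, -0.9532)
edge 6: e_6 = (-2.22, +0.78);  n_6 = (+0.3315, +0.9435)
∠(n_2, n_6) = 178.24°
δ = |180° − 178.24°| = 1.76°
1.76° ≤ 2α = 11.42°  →  valid

δ = 1.76°, valid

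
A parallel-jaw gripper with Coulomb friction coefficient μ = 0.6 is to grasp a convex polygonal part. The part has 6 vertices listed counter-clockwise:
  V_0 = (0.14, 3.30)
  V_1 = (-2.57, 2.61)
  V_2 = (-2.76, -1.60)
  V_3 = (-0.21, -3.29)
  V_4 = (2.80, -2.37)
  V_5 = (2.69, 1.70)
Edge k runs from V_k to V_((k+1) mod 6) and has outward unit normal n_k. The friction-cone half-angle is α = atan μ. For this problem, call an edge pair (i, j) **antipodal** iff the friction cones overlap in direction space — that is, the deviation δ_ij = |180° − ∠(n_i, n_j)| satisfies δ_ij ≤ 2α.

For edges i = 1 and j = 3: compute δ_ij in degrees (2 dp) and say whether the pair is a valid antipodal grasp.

δ = 70.42°, invalid

α = atan 0.6 = 30.96°;  2α = 61.93°
edge 1: e_1 = (-0.19, -4.21);  n_1 = (-0.9990, +0.0451)
edge 3: e_3 = (+3.01, +0.92);  n_3 = (+0.2923, -0.9563)
∠(n_1, n_3) = 109.58°
δ = |180° − 109.58°| = 70.42°
70.42° > 2α = 61.93°  →  invalid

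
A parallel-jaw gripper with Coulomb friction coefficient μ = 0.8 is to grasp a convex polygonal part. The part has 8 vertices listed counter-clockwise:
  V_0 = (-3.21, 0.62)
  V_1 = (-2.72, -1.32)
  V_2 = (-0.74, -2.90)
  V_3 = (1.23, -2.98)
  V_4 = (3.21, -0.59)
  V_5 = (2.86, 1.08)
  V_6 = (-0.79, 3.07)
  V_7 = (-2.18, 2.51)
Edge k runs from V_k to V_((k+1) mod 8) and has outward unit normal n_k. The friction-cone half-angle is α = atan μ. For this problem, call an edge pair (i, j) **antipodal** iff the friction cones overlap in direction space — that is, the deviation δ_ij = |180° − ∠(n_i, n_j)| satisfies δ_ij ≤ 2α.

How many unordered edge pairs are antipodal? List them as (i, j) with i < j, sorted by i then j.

α = atan 0.8 = 38.66°;  2α = 77.32°
n_0 = (-0.9696, -0.2449)
n_1 = (-0.6237, -0.7816)
n_2 = (-0.0406, -0.9992)
n_3 = (+0.7701, -0.6380)
n_4 = (+0.9787, +0.2051)
n_5 = (+0.4787, +0.8780)
n_6 = (-0.3737, +0.9276)
n_7 = (-0.8781, +0.4785)
  (0,1): δ = 142.76°  ·
  (0,2): δ = 106.50°  ·
  (0,3): δ = 53.82°  ✓
  (0,4): δ = 2.34°  ✓
  (0,5): δ = 47.23°  ✓
  (0,6): δ = 97.77°  ·
  (0,7): δ = 137.24°  ·
  (1,2): δ = 143.74°  ·
  (1,3): δ = 91.05°  ·
  (1,4): δ = 39.57°  ✓
  (1,5): δ = 9.99°  ✓
  (1,6): δ = 60.53°  ✓
  (1,7): δ = 100.00°  ·
  (2,3): δ = 127.31°  ·
  (2,4): δ = 75.84°  ✓
  (2,5): δ = 26.27°  ✓
  (2,6): δ = 24.27°  ✓
  (2,7): δ = 63.74°  ✓
  (3,4): δ = 128.52°  ·
  (3,5): δ = 78.96°  ·
  (3,6): δ = 28.42°  ✓
  (3,7): δ = 11.05°  ✓
  (4,5): δ = 130.44°  ·
  (4,6): δ = 79.89°  ·
  (4,7): δ = 40.43°  ✓
  (5,6): δ = 129.46°  ·
  (5,7): δ = 89.99°  ·
  (6,7): δ = 140.53°  ·
antipodal pairs: 13

count = 13; pairs: (0,3), (0,4), (0,5), (1,4), (1,5), (1,6), (2,4), (2,5), (2,6), (2,7), (3,6), (3,7), (4,7)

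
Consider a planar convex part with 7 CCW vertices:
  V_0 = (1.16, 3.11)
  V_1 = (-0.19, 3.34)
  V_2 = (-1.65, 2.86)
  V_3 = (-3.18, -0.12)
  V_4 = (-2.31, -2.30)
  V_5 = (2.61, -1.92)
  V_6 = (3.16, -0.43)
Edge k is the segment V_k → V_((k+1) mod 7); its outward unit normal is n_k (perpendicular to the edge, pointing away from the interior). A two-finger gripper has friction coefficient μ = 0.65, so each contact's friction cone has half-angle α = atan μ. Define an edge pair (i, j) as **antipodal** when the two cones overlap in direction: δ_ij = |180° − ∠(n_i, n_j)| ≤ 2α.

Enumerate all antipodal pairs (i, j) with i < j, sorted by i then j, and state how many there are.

count = 10; pairs: (0,3), (0,4), (1,4), (1,5), (2,4), (2,5), (2,6), (3,5), (3,6), (4,6)

α = atan 0.65 = 33.02°;  2α = 66.05°
n_0 = (+0.1680, +0.9858)
n_1 = (-0.3123, +0.9500)
n_2 = (-0.8896, +0.4567)
n_3 = (-0.9288, -0.3707)
n_4 = (+0.0770, -0.9970)
n_5 = (+0.9381, -0.3463)
n_6 = (+0.8707, +0.4919)
  (0,1): δ = 152.13°  ·
  (0,2): δ = 107.51°  ·
  (0,3): δ = 58.58°  ✓
  (0,4): δ = 14.09°  ✓
  (0,5): δ = 79.41°  ·
  (0,6): δ = 129.13°  ·
  (1,2): δ = 135.38°  ·
  (1,3): δ = 86.44°  ·
  (1,4): δ = 13.78°  ✓
  (1,5): δ = 51.54°  ✓
  (1,6): δ = 101.27°  ·
  (2,3): δ = 131.07°  ·
  (2,4): δ = 58.41°  ✓
  (2,5): δ = 6.92°  ✓
  (2,6): δ = 56.64°  ✓
  (3,4): δ = 107.34°  ·
  (3,5): δ = 42.02°  ✓
  (3,6): δ = 7.71°  ✓
  (4,5): δ = 114.68°  ·
  (4,6): δ = 64.95°  ✓
  (5,6): δ = 130.27°  ·
antipodal pairs: 10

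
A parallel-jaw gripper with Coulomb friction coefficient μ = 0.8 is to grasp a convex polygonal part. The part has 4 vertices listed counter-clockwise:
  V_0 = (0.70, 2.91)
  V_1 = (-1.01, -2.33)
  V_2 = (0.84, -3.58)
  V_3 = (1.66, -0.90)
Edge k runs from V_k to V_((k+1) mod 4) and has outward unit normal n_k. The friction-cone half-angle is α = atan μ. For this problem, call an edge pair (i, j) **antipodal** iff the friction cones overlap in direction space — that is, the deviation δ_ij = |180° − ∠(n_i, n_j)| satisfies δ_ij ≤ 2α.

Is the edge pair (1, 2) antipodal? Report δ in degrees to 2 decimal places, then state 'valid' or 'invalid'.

δ = 72.97°, valid

α = atan 0.8 = 38.66°;  2α = 77.32°
edge 1: e_1 = (+1.85, -1.25);  n_1 = (-0.5599, -0.8286)
edge 2: e_2 = (+0.82, +2.68);  n_2 = (+0.9562, -0.2926)
∠(n_1, n_2) = 107.03°
δ = |180° − 107.03°| = 72.97°
72.97° ≤ 2α = 77.32°  →  valid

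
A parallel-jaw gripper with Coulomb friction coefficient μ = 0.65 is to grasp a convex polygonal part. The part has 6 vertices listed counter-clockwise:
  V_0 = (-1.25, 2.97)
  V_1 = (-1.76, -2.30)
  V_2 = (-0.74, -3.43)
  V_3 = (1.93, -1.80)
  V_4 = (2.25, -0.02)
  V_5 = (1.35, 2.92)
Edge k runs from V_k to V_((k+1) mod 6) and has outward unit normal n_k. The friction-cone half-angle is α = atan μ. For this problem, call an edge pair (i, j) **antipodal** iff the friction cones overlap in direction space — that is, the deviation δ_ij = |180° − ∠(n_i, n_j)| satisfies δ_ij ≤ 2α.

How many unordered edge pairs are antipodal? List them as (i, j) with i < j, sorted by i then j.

α = atan 0.65 = 33.02°;  2α = 66.05°
n_0 = (-0.9954, +0.0963)
n_1 = (-0.7423, -0.6701)
n_2 = (+0.5211, -0.8535)
n_3 = (+0.9842, -0.1769)
n_4 = (+0.9562, +0.2927)
n_5 = (+0.0192, +0.9998)
  (0,1): δ = 132.40°  ·
  (0,2): δ = 53.07°  ✓
  (0,3): δ = 4.66°  ✓
  (0,4): δ = 22.55°  ✓
  (0,5): δ = 94.43°  ·
  (1,2): δ = 100.67°  ·
  (1,3): δ = 52.26°  ✓
  (1,4): δ = 25.05°  ✓
  (1,5): δ = 46.83°  ✓
  (2,3): δ = 131.60°  ·
  (2,4): δ = 104.38°  ·
  (2,5): δ = 32.51°  ✓
  (3,4): δ = 152.79°  ·
  (3,5): δ = 80.91°  ·
  (4,5): δ = 108.12°  ·
antipodal pairs: 7

count = 7; pairs: (0,2), (0,3), (0,4), (1,3), (1,4), (1,5), (2,5)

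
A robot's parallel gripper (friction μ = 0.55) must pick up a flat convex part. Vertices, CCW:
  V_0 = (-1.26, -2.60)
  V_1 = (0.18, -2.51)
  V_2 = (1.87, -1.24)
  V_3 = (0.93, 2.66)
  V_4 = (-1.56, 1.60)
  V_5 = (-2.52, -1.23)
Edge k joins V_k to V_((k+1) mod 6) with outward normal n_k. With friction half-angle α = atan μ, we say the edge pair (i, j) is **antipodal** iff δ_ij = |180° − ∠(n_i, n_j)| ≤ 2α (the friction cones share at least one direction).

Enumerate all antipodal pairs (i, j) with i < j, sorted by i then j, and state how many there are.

α = atan 0.55 = 28.81°;  2α = 57.62°
n_0 = (+0.0624, -0.9981)
n_1 = (+0.6008, -0.7994)
n_2 = (+0.9722, +0.2343)
n_3 = (-0.3917, +0.9201)
n_4 = (-0.9470, +0.3212)
n_5 = (-0.7360, -0.6769)
  (0,1): δ = 146.65°  ·
  (0,2): δ = 80.03°  ·
  (0,3): δ = 19.48°  ✓
  (0,4): δ = 67.69°  ·
  (0,5): δ = 129.03°  ·
  (1,2): δ = 113.37°  ·
  (1,3): δ = 13.86°  ✓
  (1,4): δ = 34.34°  ✓
  (1,5): δ = 95.68°  ·
  (2,3): δ = 80.49°  ·
  (2,4): δ = 32.29°  ✓
  (2,5): δ = 29.05°  ✓
  (3,4): δ = 131.80°  ·
  (3,5): δ = 70.45°  ·
  (4,5): δ = 118.66°  ·
antipodal pairs: 5

count = 5; pairs: (0,3), (1,3), (1,4), (2,4), (2,5)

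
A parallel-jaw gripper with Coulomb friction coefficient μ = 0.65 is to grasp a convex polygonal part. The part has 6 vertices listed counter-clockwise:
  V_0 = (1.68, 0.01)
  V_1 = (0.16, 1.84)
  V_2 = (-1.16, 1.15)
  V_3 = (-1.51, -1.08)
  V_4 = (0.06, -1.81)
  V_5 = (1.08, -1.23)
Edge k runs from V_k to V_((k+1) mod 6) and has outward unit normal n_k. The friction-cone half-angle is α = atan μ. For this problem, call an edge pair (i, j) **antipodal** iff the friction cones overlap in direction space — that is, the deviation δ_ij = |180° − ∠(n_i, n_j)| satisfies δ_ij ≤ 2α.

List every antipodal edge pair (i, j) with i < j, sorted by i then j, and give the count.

α = atan 0.65 = 33.02°;  2α = 66.05°
n_0 = (+0.7693, +0.6389)
n_1 = (-0.4633, +0.8862)
n_2 = (-0.9879, +0.1551)
n_3 = (-0.4216, -0.9068)
n_4 = (+0.4943, -0.8693)
n_5 = (+0.9002, -0.4356)
  (0,1): δ = 102.12°  ·
  (0,2): δ = 48.63°  ✓
  (0,3): δ = 25.35°  ✓
  (0,4): δ = 79.91°  ·
  (0,5): δ = 114.47°  ·
  (1,2): δ = 126.52°  ·
  (1,3): δ = 52.53°  ✓
  (1,4): δ = 2.03°  ✓
  (1,5): δ = 36.58°  ✓
  (2,3): δ = 106.02°  ·
  (2,4): δ = 51.46°  ✓
  (2,5): δ = 16.90°  ✓
  (3,4): δ = 125.44°  ·
  (3,5): δ = 90.88°  ·
  (4,5): δ = 145.44°  ·
antipodal pairs: 7

count = 7; pairs: (0,2), (0,3), (1,3), (1,4), (1,5), (2,4), (2,5)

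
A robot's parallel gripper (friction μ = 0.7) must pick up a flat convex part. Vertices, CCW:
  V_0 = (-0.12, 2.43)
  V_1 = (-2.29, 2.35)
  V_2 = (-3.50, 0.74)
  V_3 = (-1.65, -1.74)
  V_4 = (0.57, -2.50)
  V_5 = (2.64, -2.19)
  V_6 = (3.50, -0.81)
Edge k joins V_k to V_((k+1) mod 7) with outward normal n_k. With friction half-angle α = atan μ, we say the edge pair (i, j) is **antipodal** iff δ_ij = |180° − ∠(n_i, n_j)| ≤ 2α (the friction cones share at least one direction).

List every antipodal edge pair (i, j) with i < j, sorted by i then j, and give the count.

count = 10; pairs: (0,2), (0,3), (0,4), (0,5), (1,4), (1,5), (2,5), (2,6), (3,6), (4,6)

α = atan 0.7 = 34.99°;  2α = 69.98°
n_0 = (-0.0368, +0.9993)
n_1 = (-0.7994, +0.6008)
n_2 = (-0.8015, -0.5979)
n_3 = (-0.3239, -0.9461)
n_4 = (+0.1481, -0.9890)
n_5 = (+0.8487, -0.5289)
n_6 = (+0.6669, +0.7451)
  (0,1): δ = 129.04°  ·
  (0,2): δ = 55.39°  ✓
  (0,3): δ = 21.01°  ✓
  (0,4): δ = 6.41°  ✓
  (0,5): δ = 55.96°  ✓
  (0,6): δ = 136.06°  ·
  (1,2): δ = 106.35°  ·
  (1,3): δ = 71.97°  ·
  (1,4): δ = 44.56°  ✓
  (1,5): δ = 5.00°  ✓
  (1,6): δ = 85.10°  ·
  (2,3): δ = 145.62°  ·
  (2,4): δ = 118.20°  ·
  (2,5): δ = 68.65°  ✓
  (2,6): δ = 11.45°  ✓
  (3,4): δ = 152.58°  ·
  (3,5): δ = 103.03°  ·
  (3,6): δ = 22.93°  ✓
  (4,5): δ = 130.45°  ·
  (4,6): δ = 50.35°  ✓
  (5,6): δ = 99.90°  ·
antipodal pairs: 10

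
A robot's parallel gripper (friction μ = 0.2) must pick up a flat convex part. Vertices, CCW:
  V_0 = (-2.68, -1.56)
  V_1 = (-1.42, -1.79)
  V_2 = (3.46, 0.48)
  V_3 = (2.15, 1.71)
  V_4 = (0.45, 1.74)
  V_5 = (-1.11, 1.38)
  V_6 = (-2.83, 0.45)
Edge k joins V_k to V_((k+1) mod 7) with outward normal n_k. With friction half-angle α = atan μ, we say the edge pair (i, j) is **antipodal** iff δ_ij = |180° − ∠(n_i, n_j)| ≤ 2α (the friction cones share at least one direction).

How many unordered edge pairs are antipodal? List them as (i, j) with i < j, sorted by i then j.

count = 3; pairs: (0,3), (1,4), (1,5)

α = atan 0.2 = 11.31°;  2α = 22.62°
n_0 = (-0.1796, -0.9837)
n_1 = (+0.4218, -0.9067)
n_2 = (+0.6845, +0.7290)
n_3 = (+0.0176, +0.9998)
n_4 = (-0.2249, +0.9744)
n_5 = (-0.4756, +0.8796)
n_6 = (-0.9972, -0.0744)
  (0,1): δ = 144.71°  ·
  (0,2): δ = 32.85°  ·
  (0,3): δ = 9.33°  ✓
  (0,4): δ = 23.34°  ·
  (0,5): δ = 38.74°  ·
  (0,6): δ = 104.61°  ·
  (1,2): δ = 68.14°  ·
  (1,3): δ = 25.96°  ·
  (1,4): δ = 11.95°  ✓
  (1,5): δ = 3.45°  ✓
  (1,6): δ = 69.32°  ·
  (2,3): δ = 137.81°  ·
  (2,4): δ = 123.81°  ·
  (2,5): δ = 108.40°  ·
  (2,6): δ = 42.54°  ·
  (3,4): δ = 165.99°  ·
  (3,5): δ = 150.59°  ·
  (3,6): δ = 84.72°  ·
  (4,5): δ = 164.59°  ·
  (4,6): δ = 98.73°  ·
  (5,6): δ = 114.13°  ·
antipodal pairs: 3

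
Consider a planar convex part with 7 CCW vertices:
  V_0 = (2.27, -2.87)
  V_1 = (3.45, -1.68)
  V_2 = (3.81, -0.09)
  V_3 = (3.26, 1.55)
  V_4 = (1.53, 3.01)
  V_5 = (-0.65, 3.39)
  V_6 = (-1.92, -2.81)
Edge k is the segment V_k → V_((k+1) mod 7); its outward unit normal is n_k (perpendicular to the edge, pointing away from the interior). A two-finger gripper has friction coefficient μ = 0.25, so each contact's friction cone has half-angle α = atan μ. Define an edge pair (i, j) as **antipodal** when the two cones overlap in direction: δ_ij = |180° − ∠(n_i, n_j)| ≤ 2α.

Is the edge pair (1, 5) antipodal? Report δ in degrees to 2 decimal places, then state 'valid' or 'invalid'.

α = atan 0.25 = 14.04°;  2α = 28.07°
edge 1: e_1 = (+0.36, +1.59);  n_1 = (+0.9753, -0.2208)
edge 5: e_5 = (-1.27, -6.20);  n_5 = (-0.9797, +0.2007)
∠(n_1, n_5) = 178.82°
δ = |180° − 178.82°| = 1.18°
1.18° ≤ 2α = 28.07°  →  valid

δ = 1.18°, valid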